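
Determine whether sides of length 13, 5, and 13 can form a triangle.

Yes.
The triangle inequality requires that the sum of any two sides exceeds the third.
Here 5 + 13 = 18 > 13, so the condition is met.

Yes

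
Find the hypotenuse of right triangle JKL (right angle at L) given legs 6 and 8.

JK = sqrt(6^2 + 8^2) = sqrt(100) = 10

10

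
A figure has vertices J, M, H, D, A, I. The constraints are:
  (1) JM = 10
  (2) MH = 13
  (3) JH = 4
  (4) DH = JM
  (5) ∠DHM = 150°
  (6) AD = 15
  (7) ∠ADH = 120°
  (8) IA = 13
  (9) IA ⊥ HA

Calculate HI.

From the given relations: DH = JM = 10.
Step 1: By the law of cosines on triangle HDA: HA² = 10² + 15² − 2·10·15·cos(120°) = 475, so HA = 5·√19.
Step 2: By the law of cosines on triangle HAI: HI² = (5·√19)² + 13² − 2·5·√19·13·cos(90°) = 644, so HI = 2·√161.

Therefore, the length of HI = 2·√161.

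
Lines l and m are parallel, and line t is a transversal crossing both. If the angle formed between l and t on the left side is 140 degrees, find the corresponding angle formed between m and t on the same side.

Corresponding angles are equal: 140 degrees.

140 degrees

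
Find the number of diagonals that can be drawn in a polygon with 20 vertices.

Each of the 20 vertices connects to 17 non-adjacent vertices via diagonals.
Total connections = 20 × 17 = 340, but each diagonal is counted twice.
Number of diagonals = 340 / 2 = 170.

170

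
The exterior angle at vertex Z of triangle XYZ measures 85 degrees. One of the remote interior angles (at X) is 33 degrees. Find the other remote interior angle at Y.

The exterior angle theorem states that an exterior angle equals the sum of the two non-adjacent interior angles.
So 85 = 33 + angle Y, which gives angle Y = 85 - 33 = 52 degrees.

52 degrees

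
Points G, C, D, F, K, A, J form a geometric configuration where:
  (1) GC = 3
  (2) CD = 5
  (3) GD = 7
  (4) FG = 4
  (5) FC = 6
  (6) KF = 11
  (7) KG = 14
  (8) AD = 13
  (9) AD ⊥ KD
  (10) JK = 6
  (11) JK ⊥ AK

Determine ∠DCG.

Step 1: By the inverse law of cosines on triangle DCG: cos(∠DCG) = (5² + 3² − 7²) / (2·5·3) = -15/30 = -0.5, so ∠DCG = 120°.

Therefore, the measure of angle ∠DCG = 120°.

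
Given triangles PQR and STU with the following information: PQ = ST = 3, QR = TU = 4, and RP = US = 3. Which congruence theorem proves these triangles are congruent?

The given information matches SSS: All three pairs of corresponding sides are equal (Side-Side-Side).

SSS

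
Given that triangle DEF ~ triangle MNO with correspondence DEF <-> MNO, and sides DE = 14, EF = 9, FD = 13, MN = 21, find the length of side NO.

k = 21/14 = 3/2. NO = 3/2 * 9 = 27/2.

27/2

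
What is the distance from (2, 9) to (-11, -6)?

d = sqrt((-13)^2 + (-15)^2) = sqrt(394)

sqrt(394)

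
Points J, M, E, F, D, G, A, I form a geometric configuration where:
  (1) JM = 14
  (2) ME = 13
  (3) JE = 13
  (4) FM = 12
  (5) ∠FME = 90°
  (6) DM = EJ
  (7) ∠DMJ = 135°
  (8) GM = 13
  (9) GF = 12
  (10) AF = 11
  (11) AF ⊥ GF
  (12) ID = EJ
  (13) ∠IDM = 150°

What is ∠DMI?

From the given relations: DM = EJ = 13; ID = EJ = 13.
Step 1: By the law of cosines on triangle MDI: MI² = 13² + 13² − 2·13·13·cos(150°) = 630.72, so MI ≈ 25.11.
Step 2: By the inverse law of cosines on triangle DMI: cos(∠DMI) = (13² + 25.11² − 13²) / (2·13·25.11) = 630.72/652.97 = 0.9659, so ∠DMI = 15°.

Therefore, the measure of angle ∠DMI = 15°.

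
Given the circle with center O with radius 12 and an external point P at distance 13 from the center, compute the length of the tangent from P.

The tangent, radius, and line from the external point to the center form a right triangle.
The right angle is where the tangent meets the radius.
By the Pythagorean theorem: tangent² + 12² = 13²
tangent² = 169 - 144 = 25
tangent = 5

5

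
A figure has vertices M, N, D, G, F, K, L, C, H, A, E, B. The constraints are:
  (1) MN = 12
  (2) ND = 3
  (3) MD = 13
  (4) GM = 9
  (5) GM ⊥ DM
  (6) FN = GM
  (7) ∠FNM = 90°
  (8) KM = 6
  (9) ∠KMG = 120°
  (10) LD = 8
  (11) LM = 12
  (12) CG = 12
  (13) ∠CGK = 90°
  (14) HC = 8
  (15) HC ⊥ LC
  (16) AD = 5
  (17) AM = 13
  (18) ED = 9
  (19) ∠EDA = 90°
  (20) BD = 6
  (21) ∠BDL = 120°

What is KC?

Step 1: By the law of cosines on triangle GMK: GK² = 9² + 6² − 2·9·6·cos(120°) = 171, so GK = 3·√19.
Step 2: By the law of cosines on triangle KGC: KC² = (3·√19)² + 12² − 2·3·√19·12·cos(90°) = 315, so KC = 3·√35.

Therefore, the length of KC = 3·√35.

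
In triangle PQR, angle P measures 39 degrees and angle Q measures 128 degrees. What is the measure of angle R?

The interior angles sum to 180°: angle R = 180 - 39 - 128 = 13°.
The triangle is obtuse (angles 39°, 128°, 13°).

13 degrees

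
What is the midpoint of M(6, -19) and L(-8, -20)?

The midpoint is the average of the coordinates:
x: (6 + -8)/2 = -1
y: (-19 + -20)/2 = -39/2
Midpoint = (-1, -39/2)

(-1, -39/2)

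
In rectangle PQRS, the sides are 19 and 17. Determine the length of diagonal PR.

d = sqrt(19^2 + 17^2) = sqrt(650) = 5*sqrt(26)

5*sqrt(26)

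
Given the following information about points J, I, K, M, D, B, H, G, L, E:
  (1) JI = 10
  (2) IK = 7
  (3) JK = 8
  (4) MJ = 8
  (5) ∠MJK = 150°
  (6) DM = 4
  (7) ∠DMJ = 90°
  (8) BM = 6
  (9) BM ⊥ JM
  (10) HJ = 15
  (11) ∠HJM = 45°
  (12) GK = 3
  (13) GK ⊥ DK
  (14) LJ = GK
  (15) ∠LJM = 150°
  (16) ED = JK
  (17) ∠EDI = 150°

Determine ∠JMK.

Step 1: By the law of cosines on triangle MJK: MK² = 8² + 8² − 2·8·8·cos(150°) = 238.85, so MK ≈ 15.45.
Step 2: By the inverse law of cosines on triangle JMK: cos(∠JMK) = (8² + 15.45² − 8²) / (2·8·15.45) = 238.85/247.28 = 0.9659, so ∠JMK = 15°.

Therefore, the measure of angle ∠JMK = 15°.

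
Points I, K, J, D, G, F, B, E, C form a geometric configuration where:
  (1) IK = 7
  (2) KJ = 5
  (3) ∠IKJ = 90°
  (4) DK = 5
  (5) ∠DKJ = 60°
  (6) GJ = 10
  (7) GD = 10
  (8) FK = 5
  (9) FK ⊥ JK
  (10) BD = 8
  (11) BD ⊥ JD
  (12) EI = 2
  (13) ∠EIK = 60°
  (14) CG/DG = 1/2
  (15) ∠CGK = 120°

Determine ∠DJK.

Step 1: By the law of cosines on triangle JKD: JD² = 5² + 5² − 2·5·5·cos(60°) = 25, so JD = 5.
Step 2: By the inverse law of cosines on triangle DJK: cos(∠DJK) = (5² + 5² − 5²) / (2·5·5) = 25/50 = 0.5, so ∠DJK = 60°.

Therefore, the measure of angle ∠DJK = 60°.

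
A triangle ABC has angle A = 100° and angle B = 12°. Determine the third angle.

By the triangle angle sum property, the three interior angles of any triangle add up to 180°.
We know angle A = 100° and angle B = 12°, so their sum is 112°.
Therefore angle C = 180° - 112° = 68°.

68 degrees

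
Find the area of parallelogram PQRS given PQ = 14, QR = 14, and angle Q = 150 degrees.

Area = 14 * 14 * sin(150°) = 196 * 1/2 = 98

98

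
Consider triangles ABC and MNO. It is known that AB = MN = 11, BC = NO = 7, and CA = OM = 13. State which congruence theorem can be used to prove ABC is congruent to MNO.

Consider the given information: AB = MN = 11, BC = NO = 7, and CA = OM = 13
This is not AAS or HL: AAS requires two angles and a non-included side. HL only applies to right triangles with matching hypotenuse and leg.
The correct criterion is SSS. All three pairs of corresponding sides are equal (Side-Side-Side).

SSS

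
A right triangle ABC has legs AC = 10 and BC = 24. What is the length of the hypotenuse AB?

By the Pythagorean theorem: AB^2 = AC^2 + BC^2
AB^2 = 10^2 + 24^2 = 100 + 576 = 676
AB = sqrt(676) = 26

26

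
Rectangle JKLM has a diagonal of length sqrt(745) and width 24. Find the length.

Using the Pythagorean theorem: d^2 = a^2 + b^2
b^2 = d^2 - a^2
b^2 = 745 - 576
b^2 = 169
b = sqrt(169) = 13

13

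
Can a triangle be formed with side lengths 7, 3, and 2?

Check the triangle inequality: 3 + 2 = 5 ≤ 7.
Since the sum of two sides does not exceed the third, no triangle can be formed.

No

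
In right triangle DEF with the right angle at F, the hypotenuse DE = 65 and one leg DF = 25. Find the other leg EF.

By the Pythagorean theorem: EF^2 = DE^2 - DF^2
EF^2 = 65^2 - 25^2 = 4225 - 625 = 3600
EF = sqrt(3600) = 60

60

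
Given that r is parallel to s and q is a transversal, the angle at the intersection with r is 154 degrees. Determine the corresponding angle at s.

Corresponding angles are equal: 154 degrees.

154 degrees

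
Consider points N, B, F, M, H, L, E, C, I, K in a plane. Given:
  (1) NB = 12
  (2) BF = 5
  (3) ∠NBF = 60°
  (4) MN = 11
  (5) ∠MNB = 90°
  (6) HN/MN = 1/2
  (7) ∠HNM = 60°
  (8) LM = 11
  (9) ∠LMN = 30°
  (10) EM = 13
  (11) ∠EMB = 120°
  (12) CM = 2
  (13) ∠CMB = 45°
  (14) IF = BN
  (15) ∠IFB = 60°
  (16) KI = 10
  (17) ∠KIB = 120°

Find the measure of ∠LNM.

Step 1: By the law of cosines on triangle NML: NL² = 11² + 11² − 2·11·11·cos(30°) = 32.42, so NL ≈ 5.69.
Step 2: By the inverse law of cosines on triangle LNM: cos(∠LNM) = (5.69² + 11² − 11²) / (2·5.69·11) = 32.42/125.27 = 0.2588, so ∠LNM = 75°.

Therefore, the measure of angle ∠LNM = 75°.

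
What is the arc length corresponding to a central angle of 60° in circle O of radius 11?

Arc length = 2π(11)(1/6) = 11*pi/3

11*pi/3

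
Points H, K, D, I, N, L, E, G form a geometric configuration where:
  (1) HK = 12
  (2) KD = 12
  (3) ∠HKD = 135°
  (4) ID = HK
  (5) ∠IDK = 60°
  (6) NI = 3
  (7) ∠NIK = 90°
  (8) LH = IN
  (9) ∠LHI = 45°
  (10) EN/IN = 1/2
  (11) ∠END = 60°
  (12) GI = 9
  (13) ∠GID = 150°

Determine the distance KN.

From the given relations: ID = HK = 12.
Step 1: By the law of cosines on triangle KDI: KI² = 12² + 12² − 2·12·12·cos(60°) = 144, so KI = 12.
Step 2: By the law of cosines on triangle KIN: KN² = 12² + 3² − 2·12·3·cos(90°) = 153, so KN = 3·√17.

Therefore, the length of KN = 3·√17.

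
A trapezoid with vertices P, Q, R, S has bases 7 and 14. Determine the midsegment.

The midsegment (median) of a trapezoid connects the midpoints of the non-parallel sides.
Its length is the average of the two bases: (7 + 14) / 2 = 21/2.

21/2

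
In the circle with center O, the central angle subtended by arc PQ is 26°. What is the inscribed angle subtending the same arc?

By the inscribed angle theorem, the inscribed angle is half the central angle.
Inscribed angle = 26° / 2 = 13°

13°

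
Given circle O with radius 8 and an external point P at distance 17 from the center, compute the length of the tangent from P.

The tangent, radius, and line from the external point to the center form a right triangle.
The right angle is where the tangent meets the radius.
By the Pythagorean theorem: tangent² + 8² = 17²
tangent² = 289 - 64 = 225
tangent = 15

15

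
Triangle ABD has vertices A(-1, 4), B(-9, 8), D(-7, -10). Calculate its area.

Using the Shoelace formula for a triangle:
Area = (1/2)|x0(y1 - y2) + x1(y2 - y0) + x2(y0 - y1)|
Area = (1/2)|-1(8 - -10) + -9(-10 - 4) + -7(4 - 8)|
Area = (1/2)|-18 + 126 + 28|
Area = (1/2)|136|
Area = (1/2)(136)
Area = 68

68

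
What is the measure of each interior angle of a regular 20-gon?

Each interior angle of a regular n-gon is (n - 2) * 180 / n.
For n = 20: (20 - 2) * 180 / 20 = 3240/20 = 162 degrees.

162 degrees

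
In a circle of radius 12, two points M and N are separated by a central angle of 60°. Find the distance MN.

Chord length = 2r sin(θ/2)
= 2 × 12 × sin(60°/2)
= 2 × 12 × sin(30°)
= 12

12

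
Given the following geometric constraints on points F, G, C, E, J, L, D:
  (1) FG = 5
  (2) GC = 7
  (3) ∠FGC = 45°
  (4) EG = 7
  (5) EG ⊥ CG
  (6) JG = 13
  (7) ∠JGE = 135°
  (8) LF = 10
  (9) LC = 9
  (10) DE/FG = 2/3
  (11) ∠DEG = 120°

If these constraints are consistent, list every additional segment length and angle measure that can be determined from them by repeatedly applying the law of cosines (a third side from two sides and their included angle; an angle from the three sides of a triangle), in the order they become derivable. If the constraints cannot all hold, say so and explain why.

The constraints are consistent. Derivable facts, in order:
After 1 step:
- CE = 7·√2
- EJ ≈ 18.62
- FC ≈ 4.95
- GD ≈ 9.13
After 2 steps:
- ∠CEG = 45°
- ∠CFG = 89.42°
- ∠CFL = 63.93°
- ∠CLF = 29.61°
- ∠DGE = 18.42°
- ∠ECG = 45°
- ∠EDG = 41.58°
- ∠EJG = 15.42°
- ∠FCG = 45.58°
- ∠FCL = 86.46°
- ∠GEJ = 29.58°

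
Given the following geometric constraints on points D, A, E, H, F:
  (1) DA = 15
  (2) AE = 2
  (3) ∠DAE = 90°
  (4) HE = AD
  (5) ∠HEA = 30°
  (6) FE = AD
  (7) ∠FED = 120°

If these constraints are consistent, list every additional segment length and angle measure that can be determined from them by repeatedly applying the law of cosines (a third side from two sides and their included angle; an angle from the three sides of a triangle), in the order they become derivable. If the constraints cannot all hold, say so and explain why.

The constraints are consistent. Derivable facts, in order:
After 1 step:
- AH ≈ 13.31
- DE ≈ 15.13
After 2 steps:
- DF ≈ 26.1
- ∠ADE = 7.59°
- ∠AED = 82.41°
- ∠AHE = 4.31°
- ∠EAH = 145.69°
After 3 steps:
- ∠DFE = 30.15°
- ∠EDF = 29.85°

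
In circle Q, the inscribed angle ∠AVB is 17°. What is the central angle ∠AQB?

Central angle = 2 × 17° = 34° (inscribed angle theorem).

34°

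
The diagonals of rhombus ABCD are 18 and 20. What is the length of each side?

In a rhombus, the diagonals bisect each other perpendicularly, creating four congruent right triangles.
Each triangle has legs 9 (half of 18) and 10 (half of 20).
The hypotenuse of each right triangle is a side of the rhombus:
side = sqrt(9^2 + 10^2) = sqrt(181)

sqrt(181)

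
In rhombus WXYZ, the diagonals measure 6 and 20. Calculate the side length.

In a rhombus, the diagonals bisect each other perpendicularly, creating four congruent right triangles.
Each triangle has legs 3 (half of 6) and 10 (half of 20).
The hypotenuse of each right triangle is a side of the rhombus:
side = sqrt(3^2 + 10^2) = sqrt(109)

sqrt(109)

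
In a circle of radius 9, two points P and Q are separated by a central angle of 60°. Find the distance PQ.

Drop a perpendicular from the center to the chord, bisecting both the chord and the central angle.
Each half-chord = r sin(θ/2) = 9 sin(30°).
The full chord = 2 × 9 × sin(30°) = 9.

9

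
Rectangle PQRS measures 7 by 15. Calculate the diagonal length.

A rectangle's diagonal splits it into two right triangles, with the diagonal as the hypotenuse.
By the Pythagorean theorem, d^2 = 7^2 + 15^2 = 274.
Therefore d = sqrt(274).

sqrt(274)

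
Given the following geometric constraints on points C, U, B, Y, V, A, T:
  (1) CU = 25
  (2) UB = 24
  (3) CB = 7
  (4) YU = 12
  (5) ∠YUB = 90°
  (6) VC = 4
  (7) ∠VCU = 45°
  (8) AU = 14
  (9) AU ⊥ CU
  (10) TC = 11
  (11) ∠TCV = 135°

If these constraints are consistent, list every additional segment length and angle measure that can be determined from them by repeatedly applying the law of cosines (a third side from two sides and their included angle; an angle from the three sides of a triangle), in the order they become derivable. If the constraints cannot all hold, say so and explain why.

The constraints are consistent. Derivable facts, in order:
After 1 step:
- BY = 12·√5
- CA ≈ 28.65
- UV ≈ 22.35
- VT ≈ 14.11
- ∠BCU = 73.74°
- ∠BUC = 16.26°
- ∠CBU = 90°
After 2 steps:
- ∠ACU = 29.25°
- ∠BYU = 63.43°
- ∠CAU = 60.75°
- ∠CTV = 11.56°
- ∠CUV = 7.27°
- ∠CVT = 33.44°
- ∠CVU = 127.73°
- ∠UBY = 26.57°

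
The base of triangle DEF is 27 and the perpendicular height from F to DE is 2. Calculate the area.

Area = (1/2) * base * height
Area = (1/2) * 27 * 2
Area = 27

27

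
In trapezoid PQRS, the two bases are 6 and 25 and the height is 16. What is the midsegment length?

midsegment = (6 + 25) / 2 = 31 / 2 = 31/2

31/2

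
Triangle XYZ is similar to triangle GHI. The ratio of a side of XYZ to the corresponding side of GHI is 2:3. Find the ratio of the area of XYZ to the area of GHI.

The ratio of areas of similar triangles equals the square of the side ratio.
Side ratio = 2:3
Area ratio = (2/3)^2 = 4/9 = 4:9

4:9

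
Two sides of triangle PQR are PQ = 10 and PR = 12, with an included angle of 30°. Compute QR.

By the law of cosines: QR^2 = PQ^2 + PR^2 - 2*PQ*PR*cos(P)
QR^2 = 10^2 + 12^2 - 2*10*12*cos(30°)
QR^2 = 100 + 144 - 240*(sqrt(3)/2)
QR^2 = 244 - 120*sqrt(3)
QR = 2*sqrt(61 - 30*sqrt(3))

2*sqrt(61 - 30*sqrt(3))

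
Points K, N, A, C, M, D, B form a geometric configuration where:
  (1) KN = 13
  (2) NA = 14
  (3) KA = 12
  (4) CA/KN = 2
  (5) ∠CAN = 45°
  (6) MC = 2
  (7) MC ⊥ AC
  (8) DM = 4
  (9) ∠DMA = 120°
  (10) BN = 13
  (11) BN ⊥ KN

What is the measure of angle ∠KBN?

Step 1: By the law of cosines on triangle BNK: BK² = 13² + 13² − 2·13·13·cos(90°) = 338, so BK = 13·√2.
Step 2: By the inverse law of cosines on triangle KBN: cos(∠KBN) = ((13·√2)² + 13² − 13²) / (2·13·√2·13) = 338/478 = 0.7071, so ∠KBN = 45°.

Therefore, the measure of angle ∠KBN = 45°.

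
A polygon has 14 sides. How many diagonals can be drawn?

Total line segments between 14 vertices = C(14,2) = 91.
Subtract the 14 sides: 91 - 14 = 77 diagonals.

77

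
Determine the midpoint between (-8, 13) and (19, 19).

The midpoint is the point halfway along the segment.
Move half the horizontal distance: -8 + (19 - -8)/2 = -8 + 27/2 = 11/2
Move half the vertical distance: 13 + (19 - 13)/2 = 13 + 6/2 = 16
Midpoint = (11/2, 16)

(11/2, 16)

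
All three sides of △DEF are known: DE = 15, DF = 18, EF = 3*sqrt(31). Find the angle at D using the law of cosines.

When all three sides of a triangle are known, the law of cosines can be rearranged to find any angle.
cos(C) = (a² + b² - c²) / (2ab) gives cos(D) = 1/2.
Taking the inverse cosine: D = 60°.

60°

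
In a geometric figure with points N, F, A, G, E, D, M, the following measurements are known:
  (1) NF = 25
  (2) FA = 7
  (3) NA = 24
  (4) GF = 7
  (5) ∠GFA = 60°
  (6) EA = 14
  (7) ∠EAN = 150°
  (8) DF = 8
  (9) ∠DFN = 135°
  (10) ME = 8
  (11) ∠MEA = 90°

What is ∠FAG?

Step 1: By the law of cosines on triangle AFG: AG² = 7² + 7² − 2·7·7·cos(60°) = 49, so AG = 7.
Step 2: By the inverse law of cosines on triangle FAG: cos(∠FAG) = (7² + 7² − 7²) / (2·7·7) = 49/98 = 0.5, so ∠FAG = 60°.

Therefore, the measure of angle ∠FAG = 60°.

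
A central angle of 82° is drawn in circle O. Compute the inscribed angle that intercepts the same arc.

Inscribed angle = 82° / 2 = 41° (inscribed angle theorem).

41°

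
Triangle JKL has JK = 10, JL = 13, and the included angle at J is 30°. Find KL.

By the law of cosines: KL^2 = JK^2 + JL^2 - 2*JK*JL*cos(J)
KL^2 = 10^2 + 13^2 - 2*10*13*cos(30°)
KL^2 = 100 + 169 - 260*(sqrt(3)/2)
KL^2 = 269 - 130*sqrt(3)
KL = sqrt(269 - 130*sqrt(3))

sqrt(269 - 130*sqrt(3))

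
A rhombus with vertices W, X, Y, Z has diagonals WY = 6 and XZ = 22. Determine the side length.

In a rhombus, the diagonals bisect each other perpendicularly, creating four congruent right triangles.
Each triangle has legs 3 (half of 6) and 11 (half of 22).
The hypotenuse of each right triangle is a side of the rhombus:
side = sqrt(3^2 + 11^2) = sqrt(130)

sqrt(130)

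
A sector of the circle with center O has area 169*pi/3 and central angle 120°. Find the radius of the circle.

r² = 360 × 169*pi/3 / (π × 120) = 169, so r = 13.

13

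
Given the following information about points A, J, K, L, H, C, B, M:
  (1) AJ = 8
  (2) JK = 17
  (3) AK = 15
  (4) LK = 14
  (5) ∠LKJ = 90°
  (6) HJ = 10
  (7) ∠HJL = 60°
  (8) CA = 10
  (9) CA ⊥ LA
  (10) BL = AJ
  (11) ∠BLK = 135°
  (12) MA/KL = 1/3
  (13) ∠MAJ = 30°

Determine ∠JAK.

Step 1: By the inverse law of cosines on triangle JAK: cos(∠JAK) = (8² + 15² − 17²) / (2·8·15) = 0/240 = 0, so ∠JAK = 90°.

Therefore, the measure of angle ∠JAK = 90°.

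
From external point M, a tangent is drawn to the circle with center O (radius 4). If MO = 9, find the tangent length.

tangent = √(d² - r²) = √(9² - 4²) = √(81 - 16) = √65 = sqrt(65)

sqrt(65)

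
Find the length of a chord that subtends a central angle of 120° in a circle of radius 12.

Chord length = 2r sin(θ/2)
= 2 × 12 × sin(120°/2)
= 2 × 12 × sin(60°)
= 12*sqrt(3)

12*sqrt(3)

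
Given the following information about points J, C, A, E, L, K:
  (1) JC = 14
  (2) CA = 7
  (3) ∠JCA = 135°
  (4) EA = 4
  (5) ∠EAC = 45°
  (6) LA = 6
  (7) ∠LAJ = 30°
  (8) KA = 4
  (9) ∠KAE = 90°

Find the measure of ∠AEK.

Step 1: By the law of cosines on triangle EAK: EK² = 4² + 4² − 2·4·4·cos(90°) = 32, so EK = 4·√2.
Step 2: By the inverse law of cosines on triangle AEK: cos(∠AEK) = (4² + (4·√2)² − 4²) / (2·4·4·√2) = 32/45.25 = 0.7071, so ∠AEK = 45°.

Therefore, the measure of angle ∠AEK = 45°.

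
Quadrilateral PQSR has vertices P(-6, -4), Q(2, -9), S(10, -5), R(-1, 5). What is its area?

Shoelace: sum of cross terms = 221, Area = (1/2)|221| = 221/2

221/2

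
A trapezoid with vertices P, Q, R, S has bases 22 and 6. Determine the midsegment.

midsegment = (22 + 6) / 2 = 28 / 2 = 14

14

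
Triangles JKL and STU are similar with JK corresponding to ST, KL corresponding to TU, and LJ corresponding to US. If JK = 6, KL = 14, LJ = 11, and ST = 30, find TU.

Similar triangles have proportional sides. Setting up the proportion:
ST / JK = TU / KL
30 / 6 = TU / 14
TU = 14 * 30 / 6 = 70.

70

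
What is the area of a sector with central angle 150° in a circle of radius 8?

Sector area = π(8²)(5/12) = 80*pi/3

80*pi/3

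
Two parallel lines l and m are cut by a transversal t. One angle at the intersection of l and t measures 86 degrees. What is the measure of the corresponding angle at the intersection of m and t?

Corresponding angles are equal: 86 degrees.

86 degrees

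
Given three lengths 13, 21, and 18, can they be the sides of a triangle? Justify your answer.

Check all three triangle inequalities:
13 + 21 = 34 > 18 ✓
13 + 18 = 31 > 21 ✓
21 + 18 = 39 > 13 ✓
All conditions hold, so these sides form a valid triangle.

Yes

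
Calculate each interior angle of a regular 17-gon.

Each interior angle of a regular n-gon is (n - 2) * 180 / n.
For n = 17: (17 - 2) * 180 / 17 = 2700/17 = 2700/17 degrees.

2700/17 degrees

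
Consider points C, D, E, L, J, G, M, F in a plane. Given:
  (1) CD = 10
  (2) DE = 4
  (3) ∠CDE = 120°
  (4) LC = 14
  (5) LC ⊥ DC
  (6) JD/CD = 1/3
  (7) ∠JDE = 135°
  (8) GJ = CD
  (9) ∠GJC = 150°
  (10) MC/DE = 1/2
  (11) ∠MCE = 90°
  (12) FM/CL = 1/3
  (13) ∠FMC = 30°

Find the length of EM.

From the given relations: MC = 1/2·DE = 1/2·4 = 2.
Step 1: By the law of cosines on triangle EDC: EC² = 4² + 10² − 2·4·10·cos(120°) = 156, so EC = 2·√39.
Step 2: By the law of cosines on triangle ECM: EM² = (2·√39)² + 2² − 2·2·√39·2·cos(90°) = 160, so EM = 4·√10.

Therefore, the length of EM = 4·√10.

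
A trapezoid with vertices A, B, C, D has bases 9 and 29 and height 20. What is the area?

A trapezoid's area equals the midsegment times the height.
The midsegment is (9 + 29) / 2 = 19.
Area = 19 * 20 = 380.

380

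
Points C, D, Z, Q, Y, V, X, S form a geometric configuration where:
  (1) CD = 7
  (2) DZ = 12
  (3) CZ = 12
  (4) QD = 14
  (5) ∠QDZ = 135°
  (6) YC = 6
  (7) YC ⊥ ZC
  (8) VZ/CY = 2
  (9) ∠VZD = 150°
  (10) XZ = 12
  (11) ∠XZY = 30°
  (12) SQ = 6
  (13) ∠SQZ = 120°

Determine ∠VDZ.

From the given relations: VZ = 2·CY = 2·6 = 12.
Step 1: By the law of cosines on triangle DZV: DV² = 12² + 12² − 2·12·12·cos(150°) = 537.42, so DV ≈ 23.18.
Step 2: By the inverse law of cosines on triangle VDZ: cos(∠VDZ) = (23.18² + 12² − 12²) / (2·23.18·12) = 537.42/556.37 = 0.9659, so ∠VDZ = 15°.

Therefore, the measure of angle ∠VDZ = 15°.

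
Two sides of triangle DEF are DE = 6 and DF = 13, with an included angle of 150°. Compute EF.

By the law of cosines: EF^2 = DE^2 + DF^2 - 2*DE*DF*cos(D)
EF^2 = 6^2 + 13^2 - 2*6*13*cos(150°)
EF^2 = 36 + 169 - 156*(-sqrt(3)/2)
EF^2 = 78*sqrt(3) + 205
EF = sqrt(78*sqrt(3) + 205)

sqrt(78*sqrt(3) + 205)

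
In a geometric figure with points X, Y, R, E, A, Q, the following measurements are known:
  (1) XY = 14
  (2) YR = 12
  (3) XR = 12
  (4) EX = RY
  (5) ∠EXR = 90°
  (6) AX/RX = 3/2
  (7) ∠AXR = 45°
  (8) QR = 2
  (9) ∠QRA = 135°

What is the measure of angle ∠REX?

From the given relations: EX = RY = 12.
Step 1: By the law of cosines on triangle EXR: ER² = 12² + 12² − 2·12·12·cos(90°) = 288, so ER = 12·√2.
Step 2: By the inverse law of cosines on triangle REX: cos(∠REX) = ((12·√2)² + 12² − 12²) / (2·12·√2·12) = 288/407.29 = 0.7071, so ∠REX = 45°.

Therefore, the measure of angle ∠REX = 45°.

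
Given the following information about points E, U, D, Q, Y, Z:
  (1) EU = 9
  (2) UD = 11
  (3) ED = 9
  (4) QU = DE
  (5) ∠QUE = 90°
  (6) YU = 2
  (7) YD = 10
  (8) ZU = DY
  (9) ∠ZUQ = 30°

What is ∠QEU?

From the given relations: QU = DE = 9.
Step 1: By the law of cosines on triangle EUQ: EQ² = 9² + 9² − 2·9·9·cos(90°) = 162, so EQ = 9·√2.
Step 2: By the inverse law of cosines on triangle QEU: cos(∠QEU) = ((9·√2)² + 9² − 9²) / (2·9·√2·9) = 162/229.1 = 0.7071, so ∠QEU = 45°.

Therefore, the measure of angle ∠QEU = 45°.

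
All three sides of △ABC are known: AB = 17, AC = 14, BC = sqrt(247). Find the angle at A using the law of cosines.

By the inverse law of cosines: cos(A) = (AB² + AC² - BC²) / (2 × AB × AC)
cos(A) = (17² + 14² - (sqrt(247))²) / (2 × 17 × 14)
cos(A) = (289 + 196 - (247)) / 476
cos(A) = 1/2
A = arccos(1/2) = 60°

60°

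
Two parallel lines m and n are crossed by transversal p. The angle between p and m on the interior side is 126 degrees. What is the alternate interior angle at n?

Alternate interior angles are equal: 126 degrees.

126 degrees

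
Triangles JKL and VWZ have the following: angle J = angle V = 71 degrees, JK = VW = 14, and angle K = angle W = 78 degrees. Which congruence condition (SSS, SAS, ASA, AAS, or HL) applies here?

The given information matches ASA: Two pairs of corresponding angles and the included side are equal (Angle-Side-Angle).

ASA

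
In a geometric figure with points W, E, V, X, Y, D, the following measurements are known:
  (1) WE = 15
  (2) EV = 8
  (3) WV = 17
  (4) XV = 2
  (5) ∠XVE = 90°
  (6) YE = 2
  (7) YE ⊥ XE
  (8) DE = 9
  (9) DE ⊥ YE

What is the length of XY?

Step 1: By the law of cosines on triangle EVX: EX² = 8² + 2² − 2·8·2·cos(90°) = 68, so EX = 2·√17.
Step 2: By the law of cosines on triangle XEY: XY² = (2·√17)² + 2² − 2·2·√17·2·cos(90°) = 72, so XY = 6·√2.

Therefore, the length of XY = 6·√2.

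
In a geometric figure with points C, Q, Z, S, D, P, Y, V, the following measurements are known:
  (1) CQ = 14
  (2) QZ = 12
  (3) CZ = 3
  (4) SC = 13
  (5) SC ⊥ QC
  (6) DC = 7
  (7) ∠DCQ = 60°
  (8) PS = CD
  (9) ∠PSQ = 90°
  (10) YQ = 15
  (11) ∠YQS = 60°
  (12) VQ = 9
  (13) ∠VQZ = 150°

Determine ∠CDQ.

Step 1: By the law of cosines on triangle DCQ: DQ² = 7² + 14² − 2·7·14·cos(60°) = 147, so DQ = 7·√3.
Step 2: By the inverse law of cosines on triangle CDQ: cos(∠CDQ) = (7² + (7·√3)² − 14²) / (2·7·7·√3) = 0/169.74 = 0, so ∠CDQ = 90°.

Therefore, the measure of angle ∠CDQ = 90°.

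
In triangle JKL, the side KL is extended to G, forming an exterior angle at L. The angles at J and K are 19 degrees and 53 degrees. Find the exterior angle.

Exterior angle = 19 + 53 = 72 degrees (exterior angle theorem).

72 degrees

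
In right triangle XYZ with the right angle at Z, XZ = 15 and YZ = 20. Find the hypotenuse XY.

In a right triangle, the square of the hypotenuse equals the sum of the squares of the two legs.
The legs are 15 and 20, so the hypotenuse = sqrt(225 + 400) = sqrt(625) = 25.

25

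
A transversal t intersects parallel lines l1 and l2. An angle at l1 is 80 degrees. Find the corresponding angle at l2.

Corresponding angles formed by parallel lines and a transversal are equal.
The given angle is 80 degrees.
The corresponding angle = 80 degrees.

80 degrees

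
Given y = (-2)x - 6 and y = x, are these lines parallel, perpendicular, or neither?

Slope of line 1: m1 = -2
Slope of line 2: m2 = 1
m1 != m2 (-2 != 1), so not parallel.
m1 * m2 = (-2) * (1) = -2 != -1, so not perpendicular.
The lines are neither parallel nor perpendicular.

Neither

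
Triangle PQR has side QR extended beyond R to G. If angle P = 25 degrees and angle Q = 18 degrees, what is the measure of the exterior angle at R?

The interior angle at R is 180 - 25 - 18 = 137 degrees.
The exterior angle and interior angle at R are supplementary:
Exterior angle = 180 - 137 = 43 degrees.

43 degrees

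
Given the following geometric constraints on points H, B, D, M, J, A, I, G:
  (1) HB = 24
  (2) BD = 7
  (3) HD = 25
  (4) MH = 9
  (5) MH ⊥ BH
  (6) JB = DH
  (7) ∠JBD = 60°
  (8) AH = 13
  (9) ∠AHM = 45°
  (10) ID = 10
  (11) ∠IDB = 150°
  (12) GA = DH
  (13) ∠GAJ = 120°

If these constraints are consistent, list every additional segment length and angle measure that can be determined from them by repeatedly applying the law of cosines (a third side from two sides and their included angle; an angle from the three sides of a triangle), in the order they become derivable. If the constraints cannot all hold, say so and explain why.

The constraints are consistent. Derivable facts, in order:
After 1 step:
- BI ≈ 16.44
- BM = 3·√73
- DJ ≈ 22.34
- MA ≈ 9.19
- ∠BDH = 73.74°
- ∠BHD = 16.26°
- ∠DBH = 90°
After 2 steps:
- ∠AMH = 91.2°
- ∠BDJ = 104.25°
- ∠BID = 12.29°
- ∠BJD = 15.75°
- ∠BMH = 69.44°
- ∠DBI = 17.71°
- ∠HAM = 43.8°
- ∠HBM = 20.56°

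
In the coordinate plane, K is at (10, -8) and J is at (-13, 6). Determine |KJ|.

The horizontal distance is |-13 - 10| = 23 and the vertical distance is |6 - -8| = 14.
By the Pythagorean theorem, d = sqrt(23^2 + 14^2) = sqrt(725) = 5*sqrt(29).

5*sqrt(29)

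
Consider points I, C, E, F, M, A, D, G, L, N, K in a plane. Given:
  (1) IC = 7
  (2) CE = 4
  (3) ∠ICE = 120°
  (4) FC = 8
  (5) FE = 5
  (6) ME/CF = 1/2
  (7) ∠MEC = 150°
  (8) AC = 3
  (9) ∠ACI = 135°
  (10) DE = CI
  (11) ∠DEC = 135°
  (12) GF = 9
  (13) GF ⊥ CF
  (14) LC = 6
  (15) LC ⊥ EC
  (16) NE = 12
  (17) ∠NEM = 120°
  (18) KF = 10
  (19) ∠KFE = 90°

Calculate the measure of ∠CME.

From the given relations: ME = 1/2·CF = 1/2·8 = 4.
Step 1: By the law of cosines on triangle MEC: MC² = 4² + 4² − 2·4·4·cos(150°) = 59.71, so MC ≈ 7.73.
Step 2: By the inverse law of cosines on triangle CME: cos(∠CME) = (7.73² + 4² − 4²) / (2·7.73·4) = 59.71/61.82 = 0.9659, so ∠CME = 15°.

Therefore, the measure of angle ∠CME = 15°.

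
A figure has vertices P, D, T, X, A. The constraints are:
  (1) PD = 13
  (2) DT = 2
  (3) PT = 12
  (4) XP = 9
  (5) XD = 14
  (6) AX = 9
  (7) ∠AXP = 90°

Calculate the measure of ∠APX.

Step 1: By the law of cosines on triangle PXA: PA² = 9² + 9² − 2·9·9·cos(90°) = 162, so PA = 9·√2.
Step 2: By the inverse law of cosines on triangle APX: cos(∠APX) = ((9·√2)² + 9² − 9²) / (2·9·√2·9) = 162/229.1 = 0.7071, so ∠APX = 45°.

Therefore, the measure of angle ∠APX = 45°.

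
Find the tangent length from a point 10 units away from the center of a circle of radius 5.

The tangent, radius, and line from the external point to the center form a right triangle.
The right angle is where the tangent meets the radius.
By the Pythagorean theorem: tangent² + 5² = 10²
tangent² = 100 - 25 = 75
tangent = 5*sqrt(3)

5*sqrt(3)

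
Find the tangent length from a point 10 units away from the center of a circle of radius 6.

tangent = √(d² - r²) = √(10² - 6²) = √(100 - 36) = √64 = 8

8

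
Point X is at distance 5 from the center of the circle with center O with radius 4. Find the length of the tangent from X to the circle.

Let T be the point of tangency. Then OT ⊥ XT (radius ⊥ tangent).
In right triangle OTX: OX² = OT² + XT²
5² = 4² + XT²
XT² = 9, XT = 3

3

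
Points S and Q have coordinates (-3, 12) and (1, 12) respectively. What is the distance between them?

The horizontal distance is |1 - -3| = 4 and the vertical distance is |12 - 12| = 0.
By the Pythagorean theorem, d = sqrt(4^2 + 0^2) = sqrt(16) = 4.

4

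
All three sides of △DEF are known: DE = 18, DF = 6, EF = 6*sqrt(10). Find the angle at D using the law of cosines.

cos(D) = (18² + 6² - (6*sqrt(10))²) / (2 × 18 × 6) = 0, so D = arccos(0) = 90°.

90°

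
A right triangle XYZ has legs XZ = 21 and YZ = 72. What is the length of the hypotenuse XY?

By the Pythagorean theorem: XY^2 = XZ^2 + YZ^2
XY^2 = 21^2 + 72^2 = 441 + 5184 = 5625
XY = sqrt(5625) = 75

75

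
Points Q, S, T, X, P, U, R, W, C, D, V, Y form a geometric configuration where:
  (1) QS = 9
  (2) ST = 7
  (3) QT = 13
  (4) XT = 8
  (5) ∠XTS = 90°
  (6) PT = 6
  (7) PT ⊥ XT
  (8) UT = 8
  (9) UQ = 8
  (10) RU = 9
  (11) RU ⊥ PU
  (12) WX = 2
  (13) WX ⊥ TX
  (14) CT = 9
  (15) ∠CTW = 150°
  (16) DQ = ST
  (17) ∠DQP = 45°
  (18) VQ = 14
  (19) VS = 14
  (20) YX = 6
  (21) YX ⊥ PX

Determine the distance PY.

Step 1: By the law of cosines on triangle XTP: XP² = 8² + 6² − 2·8·6·cos(90°) = 100, so XP = 10.
Step 2: By the law of cosines on triangle PXY: PY² = 10² + 6² − 2·10·6·cos(90°) = 136, so PY = 2·√34.

Therefore, the length of PY = 2·√34.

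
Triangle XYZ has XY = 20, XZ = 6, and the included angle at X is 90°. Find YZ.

Since angle X = 90°, this is a right triangle and the law of cosines reduces to the Pythagorean theorem.
YZ^2 = 20^2 + 6^2 = 436
YZ = 2*sqrt(109)

2*sqrt(109)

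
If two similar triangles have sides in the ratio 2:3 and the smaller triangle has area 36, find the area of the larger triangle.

The ratio of areas of similar triangles = (side ratio)^2.
Side ratio = 2:3, so area ratio = 4:9.
Area of the larger triangle / Area of the smaller triangle = 9/4
Area of the larger triangle = 36 * 9/4 = 81

81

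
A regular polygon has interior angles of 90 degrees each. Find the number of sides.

Exterior angle = 180 - 90 = 90. n = 360 / 90 = 4.

4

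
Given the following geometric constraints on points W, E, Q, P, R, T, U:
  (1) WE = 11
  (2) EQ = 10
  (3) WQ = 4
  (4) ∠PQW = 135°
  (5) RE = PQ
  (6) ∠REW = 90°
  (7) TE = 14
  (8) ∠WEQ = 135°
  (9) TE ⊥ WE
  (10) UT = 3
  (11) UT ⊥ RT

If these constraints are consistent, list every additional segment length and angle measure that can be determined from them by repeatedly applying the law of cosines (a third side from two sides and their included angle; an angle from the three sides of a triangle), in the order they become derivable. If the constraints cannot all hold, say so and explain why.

These constraints are not satisfiable: (1), (2) and (3) fix all three sides of triangle WEQ, so by the law of cosines cos(∠WEQ) = (11² + 10² − 4²) / (2·11·10) = 0.9318, i.e. ∠WEQ ≈ 21.28°, which contradicts (8) ∠WEQ = 135°. No planar figure meets all of them, so nothing further can be derived.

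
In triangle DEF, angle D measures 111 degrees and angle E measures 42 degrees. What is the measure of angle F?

angle F = 180 - 111 - 42 = 27 degrees.

27 degrees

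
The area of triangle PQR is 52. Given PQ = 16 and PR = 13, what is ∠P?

Area = (1/2) * a * b * sin(C)
sin(C) = 2 * Area / (a * b)
sin(C) = 2 * 52 / (16 * 13)
sin(C) = 1/2
C = arcsin(1/2) = 30°
Since sin(180° - C) = sin(C), the obtuse angle 150° gives the same area, so C = 30° or C = 150°.

30° or 150°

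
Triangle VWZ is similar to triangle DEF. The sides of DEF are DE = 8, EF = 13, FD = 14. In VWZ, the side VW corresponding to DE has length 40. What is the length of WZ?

Since the triangles are similar, the ratio of corresponding sides is constant.
Scale factor k = VW / DE = 40 / 8 = 5
WZ = k * EF = 5 * 13 = 65

65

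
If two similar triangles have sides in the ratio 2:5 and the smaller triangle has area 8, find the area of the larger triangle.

The ratio of areas of similar triangles = (side ratio)^2.
Side ratio = 2:5, so area ratio = 4:25.
Area of the larger triangle / Area of the smaller triangle = 25/4
Area of the larger triangle = 8 * 25/4 = 50

50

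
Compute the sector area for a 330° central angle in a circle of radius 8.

The full circle has area πr² = π(8)² = 64*pi.
The sector covers 330° out of 360°, a fraction of 11/12.
Sector area = 64*pi × 11/12 = 176*pi/3.

176*pi/3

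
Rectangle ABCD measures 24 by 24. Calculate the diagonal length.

d = sqrt(24^2 + 24^2) = sqrt(1152) = 24*sqrt(2)

24*sqrt(2)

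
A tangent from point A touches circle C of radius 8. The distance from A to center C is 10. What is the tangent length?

The tangent, radius, and line from the external point to the center form a right triangle.
The right angle is where the tangent meets the radius.
By the Pythagorean theorem: tangent² + 8² = 10²
tangent² = 100 - 64 = 36
tangent = 6

6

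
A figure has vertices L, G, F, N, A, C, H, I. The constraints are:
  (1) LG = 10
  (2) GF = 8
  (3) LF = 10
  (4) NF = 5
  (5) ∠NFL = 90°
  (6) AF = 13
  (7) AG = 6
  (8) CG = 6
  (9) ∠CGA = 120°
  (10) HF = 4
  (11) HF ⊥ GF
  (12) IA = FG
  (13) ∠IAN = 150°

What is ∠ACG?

Step 1: By the law of cosines on triangle CGA: CA² = 6² + 6² − 2·6·6·cos(120°) = 108, so CA = 6·√3.
Step 2: By the inverse law of cosines on triangle ACG: cos(∠ACG) = ((6·√3)² + 6² − 6²) / (2·6·√3·6) = 108/124.71 = 0.866, so ∠ACG = 30°.

Therefore, the measure of angle ∠ACG = 30°.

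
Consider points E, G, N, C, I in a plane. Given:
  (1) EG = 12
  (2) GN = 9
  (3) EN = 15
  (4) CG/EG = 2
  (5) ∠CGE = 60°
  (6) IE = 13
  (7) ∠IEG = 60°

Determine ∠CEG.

From the given relations: CG = 2·EG = 2·12 = 24.
Step 1: By the law of cosines on triangle EGC: EC² = 12² + 24² − 2·12·24·cos(60°) = 432, so EC = 12·√3.
Step 2: By the inverse law of cosines on triangle CEG: cos(∠CEG) = ((12·√3)² + 12² − 24²) / (2·12·√3·12) = 0/498.83 = 0, so ∠CEG = 90°.

Therefore, the measure of angle ∠CEG = 90°.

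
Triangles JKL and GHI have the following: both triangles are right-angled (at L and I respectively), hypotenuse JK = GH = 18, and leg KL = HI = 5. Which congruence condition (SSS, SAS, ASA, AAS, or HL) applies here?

The given information matches HL: The hypotenuse and one leg of two right triangles are equal (Hypotenuse-Leg).

HL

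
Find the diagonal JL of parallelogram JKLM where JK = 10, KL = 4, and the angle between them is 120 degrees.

The diagonal of a parallelogram can be found by treating two adjacent sides and the diagonal as a triangle.
Applying the law of cosines with sides 10, 4 and included angle 120°:
d^2 = 100 + 16 - 80*cos(120°) = 156
d = 2*sqrt(39)

2*sqrt(39)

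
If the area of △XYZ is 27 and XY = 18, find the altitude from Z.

Area = (1/2) * base * height
height = 2 * Area / base
height = 2 * 27 / 18
height = 54 / 18
height = 3

3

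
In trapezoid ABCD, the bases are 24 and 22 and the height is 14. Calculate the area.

A trapezoid's area equals the midsegment times the height.
The midsegment is (24 + 22) / 2 = 23.
Area = 23 * 14 = 322.

322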